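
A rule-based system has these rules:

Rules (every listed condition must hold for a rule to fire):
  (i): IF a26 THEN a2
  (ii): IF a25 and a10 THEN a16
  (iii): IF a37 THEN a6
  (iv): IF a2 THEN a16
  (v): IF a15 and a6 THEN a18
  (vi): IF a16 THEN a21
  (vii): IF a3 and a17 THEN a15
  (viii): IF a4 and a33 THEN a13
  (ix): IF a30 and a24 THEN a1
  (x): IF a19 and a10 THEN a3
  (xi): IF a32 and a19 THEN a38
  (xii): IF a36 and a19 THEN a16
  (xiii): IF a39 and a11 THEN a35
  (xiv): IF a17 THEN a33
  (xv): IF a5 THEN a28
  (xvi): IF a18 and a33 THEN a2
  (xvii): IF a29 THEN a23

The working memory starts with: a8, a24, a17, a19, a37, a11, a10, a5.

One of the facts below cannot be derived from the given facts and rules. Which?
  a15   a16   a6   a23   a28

[1] (iii) [IF a37 THEN a6]; (x) [IF a19 and a10 THEN a3]; (xiv) [IF a17 THEN a33]; (xv) [IF a5 THEN a28]. ⇒ new: a6, a3, a33, a28.
[2] (vii) [IF a3 and a17 THEN a15]. ⇒ new: a15.
[3] (v) [IF a15 and a6 THEN a18]. ⇒ new: a18.
[4] (xvi) [IF a18 and a33 THEN a2]. ⇒ new: a2.
[5] (iv) [IF a2 THEN a16]. ⇒ new: a16.
[6] (vi) [IF a16 THEN a21]. ⇒ new: a21.
Derived: a6 (round 1), a16 (round 5), a15 (round 2), a28 (round 1). a23 never appears in any round.

a23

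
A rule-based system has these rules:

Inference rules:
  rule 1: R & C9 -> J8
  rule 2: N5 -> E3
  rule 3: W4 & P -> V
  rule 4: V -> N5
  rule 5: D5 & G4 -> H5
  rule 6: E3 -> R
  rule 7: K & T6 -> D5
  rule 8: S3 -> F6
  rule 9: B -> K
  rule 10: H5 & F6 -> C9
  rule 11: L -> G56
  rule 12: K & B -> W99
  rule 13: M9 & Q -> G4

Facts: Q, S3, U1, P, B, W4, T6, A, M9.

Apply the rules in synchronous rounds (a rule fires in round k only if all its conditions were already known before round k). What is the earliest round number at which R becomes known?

[1] rule 3 [W4 & P -> V]; rule 8 [S3 -> F6]; rule 9 [B -> K]; rule 13 [M9 & Q -> G4]. ⇒ new: V, F6, K, G4.
[2] rule 4 [V -> N5]; rule 7 [K & T6 -> D5]; rule 12 [K & B -> W99]. ⇒ new: N5, D5, W99.
[3] rule 2 [N5 -> E3]; rule 5 [D5 & G4 -> H5]. ⇒ new: E3, H5.
[4] rule 6 [E3 -> R]; rule 10 [H5 & F6 -> C9]. ⇒ new: R, C9.
R first appears in round 4.

4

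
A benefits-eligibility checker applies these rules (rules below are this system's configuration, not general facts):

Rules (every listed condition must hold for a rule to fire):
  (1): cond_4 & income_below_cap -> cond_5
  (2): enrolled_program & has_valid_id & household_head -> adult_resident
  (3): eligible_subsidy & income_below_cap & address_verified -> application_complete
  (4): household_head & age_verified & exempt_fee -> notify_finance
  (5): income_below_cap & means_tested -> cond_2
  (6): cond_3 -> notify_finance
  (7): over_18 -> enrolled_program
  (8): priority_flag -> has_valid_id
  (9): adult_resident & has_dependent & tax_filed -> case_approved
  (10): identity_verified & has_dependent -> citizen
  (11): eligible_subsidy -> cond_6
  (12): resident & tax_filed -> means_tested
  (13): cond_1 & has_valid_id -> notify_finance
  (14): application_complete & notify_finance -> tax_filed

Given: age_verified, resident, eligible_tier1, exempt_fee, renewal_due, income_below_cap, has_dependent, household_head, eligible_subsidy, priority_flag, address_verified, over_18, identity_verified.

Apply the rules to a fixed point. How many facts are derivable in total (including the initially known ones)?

24

[1] (3) [eligible_subsidy & income_below_cap & address_verified -> application_complete]; (4) [household_head & age_verified & exempt_fee -> notify_finance]; (7) [over_18 -> enrolled_program]; (8) [priority_flag -> has_valid_id]; (10) [identity_verified & has_dependent -> citizen]; (11) [eligible_subsidy -> cond_6]. ⇒ new: application_complete, notify_finance, enrolled_program, has_valid_id, citizen, cond_6.
[2] (2) [enrolled_program & has_valid_id & household_head -> adult_resident]; (14) [application_complete & notify_finance -> tax_filed]. ⇒ new: adult_resident, tax_filed.
[3] (9) [adult_resident & has_dependent & tax_filed -> case_approved]; (12) [resident & tax_filed -> means_tested]. ⇒ new: case_approved, means_tested.
[4] (5) [income_below_cap & means_tested -> cond_2]. ⇒ new: cond_2.
Closure: {address_verified, adult_resident, age_verified, application_complete, case_approved, citizen, cond_2, cond_6, eligible_subsidy, eligible_tier1, enrolled_program, exempt_fee, has_dependent, has_valid_id, household_head, identity_verified, income_below_cap, means_tested, notify_finance, over_18, priority_flag, renewal_due, resident, tax_filed} — 24 facts.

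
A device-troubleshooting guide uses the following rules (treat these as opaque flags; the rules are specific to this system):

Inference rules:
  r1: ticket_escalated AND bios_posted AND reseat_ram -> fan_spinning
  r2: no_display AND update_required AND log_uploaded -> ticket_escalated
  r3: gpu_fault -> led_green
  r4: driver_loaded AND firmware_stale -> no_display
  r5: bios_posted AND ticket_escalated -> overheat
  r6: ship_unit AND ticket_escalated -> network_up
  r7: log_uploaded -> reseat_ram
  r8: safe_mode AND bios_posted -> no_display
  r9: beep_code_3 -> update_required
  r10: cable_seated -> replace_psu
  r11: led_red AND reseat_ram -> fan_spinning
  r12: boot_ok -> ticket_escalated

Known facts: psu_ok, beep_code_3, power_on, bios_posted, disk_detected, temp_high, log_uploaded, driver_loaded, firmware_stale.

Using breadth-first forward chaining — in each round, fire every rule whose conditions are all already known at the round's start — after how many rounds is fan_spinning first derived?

Round 1: r4 [driver_loaded AND firmware_stale -> no_display]; r7 [log_uploaded -> reseat_ram]; r9 [beep_code_3 -> update_required]. New: no_display, reseat_ram, update_required.
Round 2: r2 [no_display AND update_required AND log_uploaded -> ticket_escalated]. New: ticket_escalated.
Round 3: r1 [ticket_escalated AND bios_posted AND reseat_ram -> fan_spinning]; r5 [bios_posted AND ticket_escalated -> overheat]. New: fan_spinning, overheat.
fan_spinning first appears in round 3.

3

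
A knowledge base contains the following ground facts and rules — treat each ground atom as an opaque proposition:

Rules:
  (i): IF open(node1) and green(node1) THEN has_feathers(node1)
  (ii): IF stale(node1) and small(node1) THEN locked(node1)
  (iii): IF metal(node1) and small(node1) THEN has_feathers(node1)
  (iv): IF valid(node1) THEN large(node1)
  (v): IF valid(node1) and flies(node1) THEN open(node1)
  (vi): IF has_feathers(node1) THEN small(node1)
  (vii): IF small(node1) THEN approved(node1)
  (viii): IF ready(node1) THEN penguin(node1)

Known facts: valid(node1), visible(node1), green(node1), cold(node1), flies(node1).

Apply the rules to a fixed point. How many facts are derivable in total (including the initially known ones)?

Round 1 — (iv), (v), derive large(node1), open(node1).
Round 2 — (i), derive has_feathers(node1).
Round 3 — (vi), derive small(node1).
Round 4 — (vii), derive approved(node1).
Closure: {approved(node1), cold(node1), flies(node1), green(node1), has_feathers(node1), large(node1), open(node1), small(node1), valid(node1), visible(node1)} — 10 facts.

10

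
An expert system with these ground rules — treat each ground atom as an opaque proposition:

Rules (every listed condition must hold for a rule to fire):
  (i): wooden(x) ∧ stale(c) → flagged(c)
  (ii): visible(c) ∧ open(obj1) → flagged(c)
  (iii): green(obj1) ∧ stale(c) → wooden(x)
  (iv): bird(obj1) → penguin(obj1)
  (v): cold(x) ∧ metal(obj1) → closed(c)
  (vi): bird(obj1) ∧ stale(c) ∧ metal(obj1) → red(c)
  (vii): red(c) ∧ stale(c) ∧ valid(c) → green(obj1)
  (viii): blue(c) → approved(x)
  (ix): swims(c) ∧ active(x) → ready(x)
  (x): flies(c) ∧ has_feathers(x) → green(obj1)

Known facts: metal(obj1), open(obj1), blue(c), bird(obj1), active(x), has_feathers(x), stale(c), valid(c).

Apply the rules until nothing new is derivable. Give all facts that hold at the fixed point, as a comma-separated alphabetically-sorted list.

Round 1 — (iv), (vi), (viii), derive penguin(obj1), red(c), approved(x).
Round 2 — (vii), derive green(obj1).
Round 3 — (iii), derive wooden(x).
Round 4 — (i), derive flagged(c).

active(x), approved(x), bird(obj1), blue(c), flagged(c), green(obj1), has_feathers(x), metal(obj1), open(obj1), penguin(obj1), red(c), stale(c), valid(c), wooden(x)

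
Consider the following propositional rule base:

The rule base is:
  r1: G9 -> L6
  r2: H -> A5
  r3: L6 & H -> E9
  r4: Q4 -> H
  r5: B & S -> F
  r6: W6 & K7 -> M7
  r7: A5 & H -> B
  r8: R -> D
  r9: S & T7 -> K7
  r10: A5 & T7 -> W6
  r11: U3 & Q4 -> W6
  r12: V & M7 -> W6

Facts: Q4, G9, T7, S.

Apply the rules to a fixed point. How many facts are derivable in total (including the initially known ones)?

13

[1] r1 [G9 -> L6]; r4 [Q4 -> H]; r9 [S & T7 -> K7]. ⇒ new: L6, H, K7.
[2] r2 [H -> A5]; r3 [L6 & H -> E9]. ⇒ new: A5, E9.
[3] r7 [A5 & H -> B]; r10 [A5 & T7 -> W6]. ⇒ new: B, W6.
[4] r5 [B & S -> F]; r6 [W6 & K7 -> M7]. ⇒ new: F, M7.
Closure: {A5, B, E9, F, G9, H, K7, L6, M7, Q4, S, T7, W6} — 13 facts.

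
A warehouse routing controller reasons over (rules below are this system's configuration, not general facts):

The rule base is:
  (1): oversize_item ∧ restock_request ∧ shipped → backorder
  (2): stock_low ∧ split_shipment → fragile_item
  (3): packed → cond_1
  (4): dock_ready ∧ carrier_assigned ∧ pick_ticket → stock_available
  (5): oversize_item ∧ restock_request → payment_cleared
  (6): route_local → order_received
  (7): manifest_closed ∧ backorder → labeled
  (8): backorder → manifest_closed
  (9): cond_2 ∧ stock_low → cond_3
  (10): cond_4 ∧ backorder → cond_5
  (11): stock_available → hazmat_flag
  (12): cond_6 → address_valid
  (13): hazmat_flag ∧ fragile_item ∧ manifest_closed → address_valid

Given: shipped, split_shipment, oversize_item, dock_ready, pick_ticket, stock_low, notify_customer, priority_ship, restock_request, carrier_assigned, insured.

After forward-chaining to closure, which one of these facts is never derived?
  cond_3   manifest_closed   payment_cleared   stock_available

[1] (1) [oversize_item ∧ restock_request ∧ shipped → backorder]; (2) [stock_low ∧ split_shipment → fragile_item]; (4) [dock_ready ∧ carrier_assigned ∧ pick_ticket → stock_available]; (5) [oversize_item ∧ restock_request → payment_cleared]. ⇒ new: backorder, fragile_item, stock_available, payment_cleared.
[2] (8) [backorder → manifest_closed]; (11) [stock_available → hazmat_flag]. ⇒ new: manifest_closed, hazmat_flag.
[3] (7) [manifest_closed ∧ backorder → labeled]; (13) [hazmat_flag ∧ fragile_item ∧ manifest_closed → address_valid]. ⇒ new: labeled, address_valid.
Derived: stock_available (round 1), manifest_closed (round 2), payment_cleared (round 1). cond_3 never appears in any round.

cond_3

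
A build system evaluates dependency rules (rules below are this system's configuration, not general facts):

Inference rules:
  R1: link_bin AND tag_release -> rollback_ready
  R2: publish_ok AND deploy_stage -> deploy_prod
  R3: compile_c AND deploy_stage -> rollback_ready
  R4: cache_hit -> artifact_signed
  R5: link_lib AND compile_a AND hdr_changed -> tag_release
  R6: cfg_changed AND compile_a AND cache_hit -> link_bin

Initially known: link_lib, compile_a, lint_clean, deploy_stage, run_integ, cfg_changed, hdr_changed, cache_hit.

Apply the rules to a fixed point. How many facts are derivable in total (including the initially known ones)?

Round 1: R4 [cache_hit -> artifact_signed]; R5 [link_lib AND compile_a AND hdr_changed -> tag_release]; R6 [cfg_changed AND compile_a AND cache_hit -> link_bin]. New: artifact_signed, tag_release, link_bin.
Round 2: R1 [link_bin AND tag_release -> rollback_ready]. New: rollback_ready.
Closure: {artifact_signed, cache_hit, cfg_changed, compile_a, deploy_stage, hdr_changed, link_bin, link_lib, lint_clean, rollback_ready, run_integ, tag_release} — 12 facts.

12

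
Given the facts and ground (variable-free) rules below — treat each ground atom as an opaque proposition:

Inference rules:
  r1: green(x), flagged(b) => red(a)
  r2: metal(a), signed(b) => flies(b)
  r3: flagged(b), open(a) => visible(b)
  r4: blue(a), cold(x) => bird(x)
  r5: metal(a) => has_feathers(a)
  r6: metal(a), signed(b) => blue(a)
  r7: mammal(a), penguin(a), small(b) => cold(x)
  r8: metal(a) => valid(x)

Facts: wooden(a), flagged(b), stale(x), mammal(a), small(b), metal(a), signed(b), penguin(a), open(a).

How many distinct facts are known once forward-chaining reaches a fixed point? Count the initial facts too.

16

Round 1 — r2, r3, r5, r6, r7, r8, derive flies(b), visible(b), has_feathers(a), blue(a), cold(x), valid(x).
Round 2 — r4, derive bird(x).
Closure: {bird(x), blue(a), cold(x), flagged(b), flies(b), has_feathers(a), mammal(a), metal(a), open(a), penguin(a), signed(b), small(b), stale(x), valid(x), visible(b), wooden(a)} — 16 facts.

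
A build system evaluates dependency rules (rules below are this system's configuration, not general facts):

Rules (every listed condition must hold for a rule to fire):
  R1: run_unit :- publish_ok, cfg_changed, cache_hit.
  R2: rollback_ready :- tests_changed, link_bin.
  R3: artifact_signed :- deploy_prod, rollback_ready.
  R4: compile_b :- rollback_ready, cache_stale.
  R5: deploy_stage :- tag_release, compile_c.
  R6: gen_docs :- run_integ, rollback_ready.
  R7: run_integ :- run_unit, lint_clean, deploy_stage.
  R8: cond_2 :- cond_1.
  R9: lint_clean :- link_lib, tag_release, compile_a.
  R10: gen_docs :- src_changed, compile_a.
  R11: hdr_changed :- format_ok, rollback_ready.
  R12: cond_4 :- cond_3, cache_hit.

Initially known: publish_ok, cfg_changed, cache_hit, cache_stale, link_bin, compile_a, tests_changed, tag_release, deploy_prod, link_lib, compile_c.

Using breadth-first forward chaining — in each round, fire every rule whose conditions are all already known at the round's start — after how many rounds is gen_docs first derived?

Round 1: R1 [run_unit :- publish_ok, cfg_changed, cache_hit.]; R2 [rollback_ready :- tests_changed, link_bin.]; R5 [deploy_stage :- tag_release, compile_c.]; R9 [lint_clean :- link_lib, tag_release, compile_a.]. Adds run_unit, rollback_ready, deploy_stage, lint_clean.
Round 2: R3 [artifact_signed :- deploy_prod, rollback_ready.]; R4 [compile_b :- rollback_ready, cache_stale.]; R7 [run_integ :- run_unit, lint_clean, deploy_stage.]. Adds artifact_signed, compile_b, run_integ.
Round 3: R6 [gen_docs :- run_integ, rollback_ready.]. Adds gen_docs.
gen_docs first appears in round 3.

3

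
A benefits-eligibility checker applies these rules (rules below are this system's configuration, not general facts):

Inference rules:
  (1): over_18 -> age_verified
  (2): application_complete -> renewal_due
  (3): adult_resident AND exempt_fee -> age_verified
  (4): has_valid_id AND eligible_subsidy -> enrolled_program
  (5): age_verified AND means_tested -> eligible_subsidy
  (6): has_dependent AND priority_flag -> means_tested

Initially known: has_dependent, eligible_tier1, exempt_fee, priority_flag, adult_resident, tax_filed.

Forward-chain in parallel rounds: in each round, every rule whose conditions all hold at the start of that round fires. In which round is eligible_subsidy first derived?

Round 1 fires (3), (6), giving age_verified, means_tested.
Round 2 fires (5), giving eligible_subsidy.
eligible_subsidy first appears in round 2.

2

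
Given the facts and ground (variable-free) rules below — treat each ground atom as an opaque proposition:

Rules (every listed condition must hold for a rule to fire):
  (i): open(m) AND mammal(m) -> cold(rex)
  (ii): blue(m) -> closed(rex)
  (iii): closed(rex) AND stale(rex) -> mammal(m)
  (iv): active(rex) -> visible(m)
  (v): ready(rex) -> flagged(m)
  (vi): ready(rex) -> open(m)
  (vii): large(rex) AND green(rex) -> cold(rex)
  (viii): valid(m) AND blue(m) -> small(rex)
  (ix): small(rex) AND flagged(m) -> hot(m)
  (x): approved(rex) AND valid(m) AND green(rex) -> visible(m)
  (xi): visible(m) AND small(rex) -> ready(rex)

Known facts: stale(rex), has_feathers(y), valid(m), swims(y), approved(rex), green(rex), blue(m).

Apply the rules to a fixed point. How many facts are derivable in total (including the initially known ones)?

16

Round 1 fires (ii), (viii), (x), giving closed(rex), small(rex), visible(m).
Round 2 fires (iii), (xi), giving mammal(m), ready(rex).
Round 3 fires (v), (vi), giving flagged(m), open(m).
Round 4 fires (i), (ix), giving cold(rex), hot(m).
Closure: {approved(rex), blue(m), closed(rex), cold(rex), flagged(m), green(rex), has_feathers(y), hot(m), mammal(m), open(m), ready(rex), small(rex), stale(rex), swims(y), valid(m), visible(m)} — 16 facts.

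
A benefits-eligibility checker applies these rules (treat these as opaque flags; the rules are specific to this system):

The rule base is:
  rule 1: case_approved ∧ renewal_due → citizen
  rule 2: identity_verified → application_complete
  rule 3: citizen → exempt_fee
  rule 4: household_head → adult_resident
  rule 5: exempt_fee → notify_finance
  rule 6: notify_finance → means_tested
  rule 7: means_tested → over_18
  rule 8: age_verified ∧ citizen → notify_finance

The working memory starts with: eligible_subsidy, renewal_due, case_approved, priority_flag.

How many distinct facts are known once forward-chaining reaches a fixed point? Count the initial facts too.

Round 1: rule 1 [case_approved ∧ renewal_due → citizen]. Adds citizen.
Round 2: rule 3 [citizen → exempt_fee]. Adds exempt_fee.
Round 3: rule 5 [exempt_fee → notify_finance]. Adds notify_finance.
Round 4: rule 6 [notify_finance → means_tested]. Adds means_tested.
Round 5: rule 7 [means_tested → over_18]. Adds over_18.
Closure: {case_approved, citizen, eligible_subsidy, exempt_fee, means_tested, notify_finance, over_18, priority_flag, renewal_due} — 9 facts.

9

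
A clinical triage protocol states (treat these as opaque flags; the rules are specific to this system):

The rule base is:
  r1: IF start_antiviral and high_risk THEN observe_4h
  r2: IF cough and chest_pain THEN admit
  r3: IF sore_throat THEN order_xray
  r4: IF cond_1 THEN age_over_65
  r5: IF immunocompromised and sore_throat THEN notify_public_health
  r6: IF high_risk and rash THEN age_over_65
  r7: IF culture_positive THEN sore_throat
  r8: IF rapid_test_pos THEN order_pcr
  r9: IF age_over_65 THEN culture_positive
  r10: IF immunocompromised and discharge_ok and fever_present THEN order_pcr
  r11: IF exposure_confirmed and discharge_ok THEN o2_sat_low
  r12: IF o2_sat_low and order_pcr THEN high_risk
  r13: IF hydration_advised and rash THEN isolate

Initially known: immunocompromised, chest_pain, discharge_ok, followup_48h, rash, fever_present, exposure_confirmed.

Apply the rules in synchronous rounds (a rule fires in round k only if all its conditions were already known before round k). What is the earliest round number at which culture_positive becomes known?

Round 1 — r10, r11, derive order_pcr, o2_sat_low.
Round 2 — r12, derive high_risk.
Round 3 — r6, derive age_over_65.
Round 4 — r9, derive culture_positive.
culture_positive first appears in round 4.

4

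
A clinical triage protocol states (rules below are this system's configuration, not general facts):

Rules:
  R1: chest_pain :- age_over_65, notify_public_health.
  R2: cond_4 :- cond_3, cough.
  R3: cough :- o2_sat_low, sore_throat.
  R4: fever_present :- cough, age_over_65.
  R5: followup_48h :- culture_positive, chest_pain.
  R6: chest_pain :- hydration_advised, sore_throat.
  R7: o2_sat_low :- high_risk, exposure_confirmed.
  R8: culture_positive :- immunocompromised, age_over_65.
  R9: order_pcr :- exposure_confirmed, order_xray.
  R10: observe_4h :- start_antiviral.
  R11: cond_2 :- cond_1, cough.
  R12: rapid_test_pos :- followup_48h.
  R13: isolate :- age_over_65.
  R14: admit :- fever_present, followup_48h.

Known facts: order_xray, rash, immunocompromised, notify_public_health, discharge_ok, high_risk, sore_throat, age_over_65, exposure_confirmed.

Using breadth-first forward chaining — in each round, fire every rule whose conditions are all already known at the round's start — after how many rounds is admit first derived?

Round 1 fires R1, R7, R8, R9, R13, giving chest_pain, o2_sat_low, culture_positive, order_pcr, isolate.
Round 2 fires R3, R5, giving cough, followup_48h.
Round 3 fires R4, R12, giving fever_present, rapid_test_pos.
Round 4 fires R14, giving admit.
admit first appears in round 4.

4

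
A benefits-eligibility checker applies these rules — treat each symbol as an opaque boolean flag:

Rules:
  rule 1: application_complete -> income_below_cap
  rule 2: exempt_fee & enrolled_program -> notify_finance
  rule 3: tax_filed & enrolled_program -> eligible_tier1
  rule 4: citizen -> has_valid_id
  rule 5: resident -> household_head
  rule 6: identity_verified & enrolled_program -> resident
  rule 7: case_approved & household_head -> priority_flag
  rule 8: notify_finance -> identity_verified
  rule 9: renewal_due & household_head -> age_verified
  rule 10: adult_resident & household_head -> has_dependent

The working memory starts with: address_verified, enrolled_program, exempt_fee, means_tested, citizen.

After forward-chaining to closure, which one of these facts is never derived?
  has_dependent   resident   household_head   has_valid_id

Round 1: rule 2 [exempt_fee & enrolled_program -> notify_finance]; rule 4 [citizen -> has_valid_id]. Adds notify_finance, has_valid_id.
Round 2: rule 8 [notify_finance -> identity_verified]. Adds identity_verified.
Round 3: rule 6 [identity_verified & enrolled_program -> resident]. Adds resident.
Round 4: rule 5 [resident -> household_head]. Adds household_head.
Derived: has_valid_id (round 1), resident (round 3), household_head (round 4). has_dependent never appears in any round.

has_dependent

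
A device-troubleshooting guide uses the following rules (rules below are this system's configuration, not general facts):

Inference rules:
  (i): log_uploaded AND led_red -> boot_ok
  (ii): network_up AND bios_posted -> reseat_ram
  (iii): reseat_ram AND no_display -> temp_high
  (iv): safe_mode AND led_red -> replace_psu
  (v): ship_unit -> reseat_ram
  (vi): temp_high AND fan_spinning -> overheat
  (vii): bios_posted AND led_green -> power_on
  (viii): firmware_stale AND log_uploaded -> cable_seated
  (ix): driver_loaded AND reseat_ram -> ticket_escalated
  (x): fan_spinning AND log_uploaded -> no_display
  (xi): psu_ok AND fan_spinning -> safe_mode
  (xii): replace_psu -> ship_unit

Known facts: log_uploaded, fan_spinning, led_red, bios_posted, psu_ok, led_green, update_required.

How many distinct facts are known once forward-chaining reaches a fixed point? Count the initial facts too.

16

[1] (i) [log_uploaded AND led_red -> boot_ok]; (vii) [bios_posted AND led_green -> power_on]; (x) [fan_spinning AND log_uploaded -> no_display]; (xi) [psu_ok AND fan_spinning -> safe_mode]. ⇒ new: boot_ok, power_on, no_display, safe_mode.
[2] (iv) [safe_mode AND led_red -> replace_psu]. ⇒ new: replace_psu.
[3] (xii) [replace_psu -> ship_unit]. ⇒ new: ship_unit.
[4] (v) [ship_unit -> reseat_ram]. ⇒ new: reseat_ram.
[5] (iii) [reseat_ram AND no_display -> temp_high]. ⇒ new: temp_high.
[6] (vi) [temp_high AND fan_spinning -> overheat]. ⇒ new: overheat.
Closure: {bios_posted, boot_ok, fan_spinning, led_green, led_red, log_uploaded, no_display, overheat, power_on, psu_ok, replace_psu, reseat_ram, safe_mode, ship_unit, temp_high, update_required} — 16 facts.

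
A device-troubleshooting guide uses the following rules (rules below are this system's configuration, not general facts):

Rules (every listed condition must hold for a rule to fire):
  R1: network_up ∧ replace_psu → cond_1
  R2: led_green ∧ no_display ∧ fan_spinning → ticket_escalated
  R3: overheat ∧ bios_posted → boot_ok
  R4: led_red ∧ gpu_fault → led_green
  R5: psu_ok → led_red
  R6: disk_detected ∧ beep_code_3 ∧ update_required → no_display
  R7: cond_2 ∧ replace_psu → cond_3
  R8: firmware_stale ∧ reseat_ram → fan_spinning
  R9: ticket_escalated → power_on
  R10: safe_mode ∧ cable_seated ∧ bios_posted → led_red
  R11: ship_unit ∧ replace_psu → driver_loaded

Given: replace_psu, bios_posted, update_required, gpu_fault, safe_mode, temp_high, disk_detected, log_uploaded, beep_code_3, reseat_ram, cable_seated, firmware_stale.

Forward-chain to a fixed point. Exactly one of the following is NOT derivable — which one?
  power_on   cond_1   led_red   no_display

cond_1

Round 1 — R6, R8, R10, derive no_display, fan_spinning, led_red.
Round 2 — R4, derive led_green.
Round 3 — R2, derive ticket_escalated.
Round 4 — R9, derive power_on.
Derived: no_display (round 1), led_red (round 1), power_on (round 4). cond_1 never appears in any round.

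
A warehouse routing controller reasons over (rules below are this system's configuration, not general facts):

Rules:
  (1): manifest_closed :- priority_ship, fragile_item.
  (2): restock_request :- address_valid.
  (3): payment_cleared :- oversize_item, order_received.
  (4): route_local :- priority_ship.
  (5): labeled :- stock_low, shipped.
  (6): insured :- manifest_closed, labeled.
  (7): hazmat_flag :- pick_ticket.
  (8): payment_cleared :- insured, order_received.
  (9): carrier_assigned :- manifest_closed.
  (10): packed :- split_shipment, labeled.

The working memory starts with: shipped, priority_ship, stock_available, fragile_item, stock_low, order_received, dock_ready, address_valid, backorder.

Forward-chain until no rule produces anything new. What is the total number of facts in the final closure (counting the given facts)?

16

Round 1 — (1), (2), (4), (5), derive manifest_closed, restock_request, route_local, labeled.
Round 2 — (6), (9), derive insured, carrier_assigned.
Round 3 — (8), derive payment_cleared.
Closure: {address_valid, backorder, carrier_assigned, dock_ready, fragile_item, insured, labeled, manifest_closed, order_received, payment_cleared, priority_ship, restock_request, route_local, shipped, stock_available, stock_low} — 16 facts.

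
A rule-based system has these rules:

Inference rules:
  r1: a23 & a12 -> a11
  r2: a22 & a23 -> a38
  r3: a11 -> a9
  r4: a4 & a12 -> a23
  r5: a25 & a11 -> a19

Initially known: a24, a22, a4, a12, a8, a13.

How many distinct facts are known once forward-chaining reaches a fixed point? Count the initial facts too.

Round 1 fires r4, giving a23.
Round 2 fires r1, r2, giving a11, a38.
Round 3 fires r3, giving a9.
Closure: {a11, a12, a13, a22, a23, a24, a38, a4, a8, a9} — 10 facts.

10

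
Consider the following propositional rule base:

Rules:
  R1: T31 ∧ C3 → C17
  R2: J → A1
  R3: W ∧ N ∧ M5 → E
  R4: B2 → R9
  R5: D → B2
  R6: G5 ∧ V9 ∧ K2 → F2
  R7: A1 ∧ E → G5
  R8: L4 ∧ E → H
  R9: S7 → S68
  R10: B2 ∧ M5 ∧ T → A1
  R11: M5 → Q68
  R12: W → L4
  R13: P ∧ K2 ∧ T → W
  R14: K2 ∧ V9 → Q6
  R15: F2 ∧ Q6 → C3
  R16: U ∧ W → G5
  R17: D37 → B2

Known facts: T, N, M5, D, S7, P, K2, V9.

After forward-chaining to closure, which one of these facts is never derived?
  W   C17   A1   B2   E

C17

Round 1 — R5, R9, R11, R13, R14, derive B2, S68, Q68, W, Q6.
Round 2 — R3, R4, R10, R12, derive E, R9, A1, L4.
Round 3 — R7, R8, derive G5, H.
Round 4 — R6, derive F2.
Round 5 — R15, derive C3.
Derived: B2 (round 1), A1 (round 2), W (round 1), E (round 2). C17 never appears in any round.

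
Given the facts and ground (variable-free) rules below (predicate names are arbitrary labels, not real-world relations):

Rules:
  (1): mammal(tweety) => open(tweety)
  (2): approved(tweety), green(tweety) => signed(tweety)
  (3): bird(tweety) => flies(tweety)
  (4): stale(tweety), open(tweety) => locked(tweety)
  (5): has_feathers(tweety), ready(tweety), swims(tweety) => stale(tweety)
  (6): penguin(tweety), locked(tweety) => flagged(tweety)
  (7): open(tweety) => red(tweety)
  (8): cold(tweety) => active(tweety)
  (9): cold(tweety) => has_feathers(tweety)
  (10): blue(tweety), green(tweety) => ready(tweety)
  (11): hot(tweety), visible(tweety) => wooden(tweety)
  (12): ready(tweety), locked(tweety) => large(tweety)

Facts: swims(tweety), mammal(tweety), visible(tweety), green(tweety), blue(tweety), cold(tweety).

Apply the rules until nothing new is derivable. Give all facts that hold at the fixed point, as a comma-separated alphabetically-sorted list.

active(tweety), blue(tweety), cold(tweety), green(tweety), has_feathers(tweety), large(tweety), locked(tweety), mammal(tweety), open(tweety), ready(tweety), red(tweety), stale(tweety), swims(tweety), visible(tweety)

Round 1 fires (1), (8), (9), (10), giving open(tweety), active(tweety), has_feathers(tweety), ready(tweety).
Round 2 fires (5), (7), giving stale(tweety), red(tweety).
Round 3 fires (4), giving locked(tweety).
Round 4 fires (12), giving large(tweety).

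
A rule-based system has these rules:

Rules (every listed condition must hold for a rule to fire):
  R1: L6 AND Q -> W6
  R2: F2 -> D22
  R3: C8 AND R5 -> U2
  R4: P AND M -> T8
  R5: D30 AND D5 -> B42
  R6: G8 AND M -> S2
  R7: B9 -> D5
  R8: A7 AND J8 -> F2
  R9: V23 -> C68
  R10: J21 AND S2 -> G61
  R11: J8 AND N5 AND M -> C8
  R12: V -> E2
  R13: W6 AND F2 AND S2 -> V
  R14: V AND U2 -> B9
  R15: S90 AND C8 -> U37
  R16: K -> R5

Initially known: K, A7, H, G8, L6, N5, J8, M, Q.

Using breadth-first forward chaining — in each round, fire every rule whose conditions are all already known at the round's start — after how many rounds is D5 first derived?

Round 1: R1 [L6 AND Q -> W6]; R6 [G8 AND M -> S2]; R8 [A7 AND J8 -> F2]; R11 [J8 AND N5 AND M -> C8]; R16 [K -> R5]. Adds W6, S2, F2, C8, R5.
Round 2: R2 [F2 -> D22]; R3 [C8 AND R5 -> U2]; R13 [W6 AND F2 AND S2 -> V]. Adds D22, U2, V.
Round 3: R12 [V -> E2]; R14 [V AND U2 -> B9]. Adds E2, B9.
Round 4: R7 [B9 -> D5]. Adds D5.
D5 first appears in round 4.

4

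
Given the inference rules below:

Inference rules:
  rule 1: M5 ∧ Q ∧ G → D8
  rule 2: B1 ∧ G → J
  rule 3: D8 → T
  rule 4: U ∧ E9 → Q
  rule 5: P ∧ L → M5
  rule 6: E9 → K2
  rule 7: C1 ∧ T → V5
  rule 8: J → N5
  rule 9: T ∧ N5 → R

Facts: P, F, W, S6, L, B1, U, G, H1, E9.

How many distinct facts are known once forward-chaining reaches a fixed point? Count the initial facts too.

18

[1] rule 2 [B1 ∧ G → J]; rule 4 [U ∧ E9 → Q]; rule 5 [P ∧ L → M5]; rule 6 [E9 → K2]. ⇒ new: J, Q, M5, K2.
[2] rule 1 [M5 ∧ Q ∧ G → D8]; rule 8 [J → N5]. ⇒ new: D8, N5.
[3] rule 3 [D8 → T]. ⇒ new: T.
[4] rule 9 [T ∧ N5 → R]. ⇒ new: R.
Closure: {B1, D8, E9, F, G, H1, J, K2, L, M5, N5, P, Q, R, S6, T, U, W} — 18 facts.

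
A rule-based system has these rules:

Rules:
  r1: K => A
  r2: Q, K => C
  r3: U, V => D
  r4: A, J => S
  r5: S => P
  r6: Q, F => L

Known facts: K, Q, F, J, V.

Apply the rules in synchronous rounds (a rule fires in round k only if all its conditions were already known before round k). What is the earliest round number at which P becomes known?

Round 1: r1 [K => A]; r2 [Q, K => C]; r6 [Q, F => L]. Adds A, C, L.
Round 2: r4 [A, J => S]. Adds S.
Round 3: r5 [S => P]. Adds P.
P first appears in round 3.

3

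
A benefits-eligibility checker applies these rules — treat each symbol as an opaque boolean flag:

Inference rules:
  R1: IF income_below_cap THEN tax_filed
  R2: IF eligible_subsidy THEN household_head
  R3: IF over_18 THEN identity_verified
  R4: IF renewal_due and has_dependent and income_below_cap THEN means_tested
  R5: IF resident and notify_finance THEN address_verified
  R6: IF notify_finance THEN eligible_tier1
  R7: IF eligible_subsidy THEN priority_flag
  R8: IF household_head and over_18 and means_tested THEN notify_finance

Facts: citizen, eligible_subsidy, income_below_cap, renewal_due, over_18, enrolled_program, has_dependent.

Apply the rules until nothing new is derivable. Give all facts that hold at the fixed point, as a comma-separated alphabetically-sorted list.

citizen, eligible_subsidy, eligible_tier1, enrolled_program, has_dependent, household_head, identity_verified, income_below_cap, means_tested, notify_finance, over_18, priority_flag, renewal_due, tax_filed

Round 1 — R1, R2, R3, R4, R7, derive tax_filed, household_head, identity_verified, means_tested, priority_flag.
Round 2 — R8, derive notify_finance.
Round 3 — R6, derive eligible_tier1.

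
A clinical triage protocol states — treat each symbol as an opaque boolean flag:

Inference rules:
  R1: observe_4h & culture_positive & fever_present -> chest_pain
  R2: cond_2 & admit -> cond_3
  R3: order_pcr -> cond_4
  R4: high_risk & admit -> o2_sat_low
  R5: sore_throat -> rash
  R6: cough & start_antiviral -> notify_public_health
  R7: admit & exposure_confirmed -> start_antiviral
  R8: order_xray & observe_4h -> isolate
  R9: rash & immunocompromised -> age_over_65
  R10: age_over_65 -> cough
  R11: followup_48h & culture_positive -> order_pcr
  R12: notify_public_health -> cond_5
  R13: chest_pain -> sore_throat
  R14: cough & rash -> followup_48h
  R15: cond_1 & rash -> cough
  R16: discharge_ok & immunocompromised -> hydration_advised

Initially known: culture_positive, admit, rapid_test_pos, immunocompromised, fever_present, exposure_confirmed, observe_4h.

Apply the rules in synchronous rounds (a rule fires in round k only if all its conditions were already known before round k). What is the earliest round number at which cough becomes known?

Round 1 — R1, R7, derive chest_pain, start_antiviral.
Round 2 — R13, derive sore_throat.
Round 3 — R5, derive rash.
Round 4 — R9, derive age_over_65.
Round 5 — R10, derive cough.
cough first appears in round 5.

5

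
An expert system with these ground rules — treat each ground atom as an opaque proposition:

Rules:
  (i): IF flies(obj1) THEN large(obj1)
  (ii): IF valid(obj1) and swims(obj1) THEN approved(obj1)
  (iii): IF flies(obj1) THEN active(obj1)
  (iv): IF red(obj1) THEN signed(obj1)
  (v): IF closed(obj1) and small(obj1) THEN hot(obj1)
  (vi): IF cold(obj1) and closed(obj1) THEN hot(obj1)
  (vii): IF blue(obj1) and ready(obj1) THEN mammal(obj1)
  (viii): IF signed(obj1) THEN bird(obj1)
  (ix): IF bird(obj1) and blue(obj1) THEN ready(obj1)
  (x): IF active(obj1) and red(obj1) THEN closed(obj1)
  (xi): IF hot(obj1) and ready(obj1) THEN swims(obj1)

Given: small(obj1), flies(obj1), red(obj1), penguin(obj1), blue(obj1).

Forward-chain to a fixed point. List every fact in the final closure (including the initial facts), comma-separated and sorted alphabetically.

Round 1 fires (i), (iii), (iv), giving large(obj1), active(obj1), signed(obj1).
Round 2 fires (viii), (x), giving bird(obj1), closed(obj1).
Round 3 fires (v), (ix), giving hot(obj1), ready(obj1).
Round 4 fires (vii), (xi), giving mammal(obj1), swims(obj1).

active(obj1), bird(obj1), blue(obj1), closed(obj1), flies(obj1), hot(obj1), large(obj1), mammal(obj1), penguin(obj1), ready(obj1), red(obj1), signed(obj1), small(obj1), swims(obj1)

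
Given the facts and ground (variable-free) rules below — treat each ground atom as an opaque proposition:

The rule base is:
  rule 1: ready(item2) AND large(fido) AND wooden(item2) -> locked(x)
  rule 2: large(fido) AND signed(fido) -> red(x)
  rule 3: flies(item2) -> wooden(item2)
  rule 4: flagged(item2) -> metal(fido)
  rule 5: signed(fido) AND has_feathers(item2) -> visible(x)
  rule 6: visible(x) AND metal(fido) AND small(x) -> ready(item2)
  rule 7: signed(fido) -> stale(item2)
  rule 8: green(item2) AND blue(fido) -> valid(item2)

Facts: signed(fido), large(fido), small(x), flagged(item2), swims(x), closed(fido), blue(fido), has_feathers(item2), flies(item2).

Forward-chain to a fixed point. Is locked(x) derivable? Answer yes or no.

Round 1 — rule 2, rule 3, rule 4, rule 5, rule 7, derive red(x), wooden(item2), metal(fido), visible(x), stale(item2).
Round 2 — rule 6, derive ready(item2).
Round 3 — rule 1, derive locked(x).
locked(x) appears in round 3, so it is derivable.

yes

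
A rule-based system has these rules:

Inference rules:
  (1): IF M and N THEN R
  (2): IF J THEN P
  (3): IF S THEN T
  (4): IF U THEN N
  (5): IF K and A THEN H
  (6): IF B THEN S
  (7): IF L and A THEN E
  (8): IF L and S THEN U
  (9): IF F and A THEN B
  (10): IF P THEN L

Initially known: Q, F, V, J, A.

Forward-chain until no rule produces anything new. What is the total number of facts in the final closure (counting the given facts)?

Round 1 fires (2), (9), giving P, B.
Round 2 fires (6), (10), giving S, L.
Round 3 fires (3), (7), (8), giving T, E, U.
Round 4 fires (4), giving N.
Closure: {A, B, E, F, J, L, N, P, Q, S, T, U, V} — 13 facts.

13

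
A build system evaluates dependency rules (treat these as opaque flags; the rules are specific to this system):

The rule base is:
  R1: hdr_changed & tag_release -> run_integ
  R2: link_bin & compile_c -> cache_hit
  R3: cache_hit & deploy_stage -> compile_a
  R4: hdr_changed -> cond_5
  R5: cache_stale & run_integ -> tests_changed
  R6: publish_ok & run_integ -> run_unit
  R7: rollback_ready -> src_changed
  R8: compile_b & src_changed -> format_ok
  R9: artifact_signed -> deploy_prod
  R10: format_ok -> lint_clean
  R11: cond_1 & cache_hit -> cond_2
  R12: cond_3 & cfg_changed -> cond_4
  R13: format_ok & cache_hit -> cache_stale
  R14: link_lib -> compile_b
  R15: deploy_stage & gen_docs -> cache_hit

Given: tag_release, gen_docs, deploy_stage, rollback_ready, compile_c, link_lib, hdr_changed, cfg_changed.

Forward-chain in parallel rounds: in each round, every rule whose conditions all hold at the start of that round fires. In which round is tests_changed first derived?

4

Round 1 — R1, R4, R7, R14, R15, derive run_integ, cond_5, src_changed, compile_b, cache_hit.
Round 2 — R3, R8, derive compile_a, format_ok.
Round 3 — R10, R13, derive lint_clean, cache_stale.
Round 4 — R5, derive tests_changed.
tests_changed first appears in round 4.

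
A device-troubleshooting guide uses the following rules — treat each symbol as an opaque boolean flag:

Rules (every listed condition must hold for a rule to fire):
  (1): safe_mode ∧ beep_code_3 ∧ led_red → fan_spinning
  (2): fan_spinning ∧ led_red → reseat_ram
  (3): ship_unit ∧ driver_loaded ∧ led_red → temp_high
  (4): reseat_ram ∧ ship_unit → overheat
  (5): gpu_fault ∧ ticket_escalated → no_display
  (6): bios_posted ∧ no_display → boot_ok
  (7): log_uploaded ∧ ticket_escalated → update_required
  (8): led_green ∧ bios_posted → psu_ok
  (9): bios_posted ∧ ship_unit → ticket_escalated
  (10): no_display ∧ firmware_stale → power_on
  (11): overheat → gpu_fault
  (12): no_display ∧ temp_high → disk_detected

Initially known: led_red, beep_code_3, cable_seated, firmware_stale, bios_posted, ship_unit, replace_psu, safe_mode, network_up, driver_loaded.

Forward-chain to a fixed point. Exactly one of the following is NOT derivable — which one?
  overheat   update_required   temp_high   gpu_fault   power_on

[1] (1) [safe_mode ∧ beep_code_3 ∧ led_red → fan_spinning]; (3) [ship_unit ∧ driver_loaded ∧ led_red → temp_high]; (9) [bios_posted ∧ ship_unit → ticket_escalated]. ⇒ new: fan_spinning, temp_high, ticket_escalated.
[2] (2) [fan_spinning ∧ led_red → reseat_ram]. ⇒ new: reseat_ram.
[3] (4) [reseat_ram ∧ ship_unit → overheat]. ⇒ new: overheat.
[4] (11) [overheat → gpu_fault]. ⇒ new: gpu_fault.
[5] (5) [gpu_fault ∧ ticket_escalated → no_display]. ⇒ new: no_display.
[6] (6) [bios_posted ∧ no_display → boot_ok]; (10) [no_display ∧ firmware_stale → power_on]; (12) [no_display ∧ temp_high → disk_detected]. ⇒ new: boot_ok, power_on, disk_detected.
Derived: power_on (round 6), overheat (round 3), temp_high (round 1), gpu_fault (round 4). update_required never appears in any round.

update_required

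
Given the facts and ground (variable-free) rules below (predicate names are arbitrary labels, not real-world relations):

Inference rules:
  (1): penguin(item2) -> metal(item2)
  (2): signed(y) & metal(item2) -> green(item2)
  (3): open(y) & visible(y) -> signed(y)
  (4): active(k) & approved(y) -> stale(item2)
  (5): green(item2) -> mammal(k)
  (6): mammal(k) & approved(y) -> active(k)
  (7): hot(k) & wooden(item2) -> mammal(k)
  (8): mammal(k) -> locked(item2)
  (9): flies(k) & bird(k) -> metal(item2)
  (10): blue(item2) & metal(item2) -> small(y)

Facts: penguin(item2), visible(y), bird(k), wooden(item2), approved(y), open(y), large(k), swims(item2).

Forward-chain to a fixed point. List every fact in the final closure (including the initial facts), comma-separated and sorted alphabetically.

active(k), approved(y), bird(k), green(item2), large(k), locked(item2), mammal(k), metal(item2), open(y), penguin(item2), signed(y), stale(item2), swims(item2), visible(y), wooden(item2)

Round 1 fires (1), (3), giving metal(item2), signed(y).
Round 2 fires (2), giving green(item2).
Round 3 fires (5), giving mammal(k).
Round 4 fires (6), (8), giving active(k), locked(item2).
Round 5 fires (4), giving stale(item2).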